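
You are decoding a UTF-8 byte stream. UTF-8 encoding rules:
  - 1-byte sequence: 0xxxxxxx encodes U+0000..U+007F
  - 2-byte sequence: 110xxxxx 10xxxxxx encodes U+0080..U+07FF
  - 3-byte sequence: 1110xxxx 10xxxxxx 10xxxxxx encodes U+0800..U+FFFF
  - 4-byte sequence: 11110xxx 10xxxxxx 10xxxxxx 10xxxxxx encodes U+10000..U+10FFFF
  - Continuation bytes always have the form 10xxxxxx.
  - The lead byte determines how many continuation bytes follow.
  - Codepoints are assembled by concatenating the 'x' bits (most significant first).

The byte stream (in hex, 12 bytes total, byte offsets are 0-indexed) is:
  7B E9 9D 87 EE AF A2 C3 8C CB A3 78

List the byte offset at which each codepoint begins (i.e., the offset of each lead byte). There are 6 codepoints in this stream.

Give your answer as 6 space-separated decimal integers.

Byte[0]=7B: 1-byte ASCII. cp=U+007B
Byte[1]=E9: 3-byte lead, need 2 cont bytes. acc=0x9
Byte[2]=9D: continuation. acc=(acc<<6)|0x1D=0x25D
Byte[3]=87: continuation. acc=(acc<<6)|0x07=0x9747
Completed: cp=U+9747 (starts at byte 1)
Byte[4]=EE: 3-byte lead, need 2 cont bytes. acc=0xE
Byte[5]=AF: continuation. acc=(acc<<6)|0x2F=0x3AF
Byte[6]=A2: continuation. acc=(acc<<6)|0x22=0xEBE2
Completed: cp=U+EBE2 (starts at byte 4)
Byte[7]=C3: 2-byte lead, need 1 cont bytes. acc=0x3
Byte[8]=8C: continuation. acc=(acc<<6)|0x0C=0xCC
Completed: cp=U+00CC (starts at byte 7)
Byte[9]=CB: 2-byte lead, need 1 cont bytes. acc=0xB
Byte[10]=A3: continuation. acc=(acc<<6)|0x23=0x2E3
Completed: cp=U+02E3 (starts at byte 9)
Byte[11]=78: 1-byte ASCII. cp=U+0078

Answer: 0 1 4 7 9 11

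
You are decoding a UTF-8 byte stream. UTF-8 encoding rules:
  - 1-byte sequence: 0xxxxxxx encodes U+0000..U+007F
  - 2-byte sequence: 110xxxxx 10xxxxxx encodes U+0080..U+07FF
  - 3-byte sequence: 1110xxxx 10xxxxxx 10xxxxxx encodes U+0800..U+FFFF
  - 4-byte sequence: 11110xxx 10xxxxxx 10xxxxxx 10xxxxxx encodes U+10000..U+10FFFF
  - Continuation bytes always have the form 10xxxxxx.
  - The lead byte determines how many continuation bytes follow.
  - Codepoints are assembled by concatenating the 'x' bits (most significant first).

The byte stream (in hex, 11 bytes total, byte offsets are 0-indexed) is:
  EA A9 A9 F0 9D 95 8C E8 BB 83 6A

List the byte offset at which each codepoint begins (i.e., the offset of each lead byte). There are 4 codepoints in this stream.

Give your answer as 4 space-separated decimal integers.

Answer: 0 3 7 10

Derivation:
Byte[0]=EA: 3-byte lead, need 2 cont bytes. acc=0xA
Byte[1]=A9: continuation. acc=(acc<<6)|0x29=0x2A9
Byte[2]=A9: continuation. acc=(acc<<6)|0x29=0xAA69
Completed: cp=U+AA69 (starts at byte 0)
Byte[3]=F0: 4-byte lead, need 3 cont bytes. acc=0x0
Byte[4]=9D: continuation. acc=(acc<<6)|0x1D=0x1D
Byte[5]=95: continuation. acc=(acc<<6)|0x15=0x755
Byte[6]=8C: continuation. acc=(acc<<6)|0x0C=0x1D54C
Completed: cp=U+1D54C (starts at byte 3)
Byte[7]=E8: 3-byte lead, need 2 cont bytes. acc=0x8
Byte[8]=BB: continuation. acc=(acc<<6)|0x3B=0x23B
Byte[9]=83: continuation. acc=(acc<<6)|0x03=0x8EC3
Completed: cp=U+8EC3 (starts at byte 7)
Byte[10]=6A: 1-byte ASCII. cp=U+006A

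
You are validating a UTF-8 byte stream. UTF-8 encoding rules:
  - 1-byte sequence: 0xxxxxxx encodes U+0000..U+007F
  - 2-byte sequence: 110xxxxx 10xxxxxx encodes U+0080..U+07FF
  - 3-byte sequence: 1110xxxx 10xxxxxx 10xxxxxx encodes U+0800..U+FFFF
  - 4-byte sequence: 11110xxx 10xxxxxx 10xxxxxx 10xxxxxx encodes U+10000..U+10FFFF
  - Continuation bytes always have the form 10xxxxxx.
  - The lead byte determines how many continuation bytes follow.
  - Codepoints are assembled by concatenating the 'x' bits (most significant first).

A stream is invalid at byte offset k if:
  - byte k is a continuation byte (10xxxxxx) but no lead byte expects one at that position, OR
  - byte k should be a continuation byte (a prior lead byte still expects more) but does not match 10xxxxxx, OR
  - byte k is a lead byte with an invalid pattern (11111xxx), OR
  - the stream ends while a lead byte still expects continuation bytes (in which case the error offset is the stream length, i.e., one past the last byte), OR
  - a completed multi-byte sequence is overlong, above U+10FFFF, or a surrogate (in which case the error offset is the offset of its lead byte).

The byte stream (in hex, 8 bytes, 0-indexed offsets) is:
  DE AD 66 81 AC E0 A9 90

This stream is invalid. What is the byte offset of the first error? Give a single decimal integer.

Answer: 3

Derivation:
Byte[0]=DE: 2-byte lead, need 1 cont bytes. acc=0x1E
Byte[1]=AD: continuation. acc=(acc<<6)|0x2D=0x7AD
Completed: cp=U+07AD (starts at byte 0)
Byte[2]=66: 1-byte ASCII. cp=U+0066
Byte[3]=81: INVALID lead byte (not 0xxx/110x/1110/11110)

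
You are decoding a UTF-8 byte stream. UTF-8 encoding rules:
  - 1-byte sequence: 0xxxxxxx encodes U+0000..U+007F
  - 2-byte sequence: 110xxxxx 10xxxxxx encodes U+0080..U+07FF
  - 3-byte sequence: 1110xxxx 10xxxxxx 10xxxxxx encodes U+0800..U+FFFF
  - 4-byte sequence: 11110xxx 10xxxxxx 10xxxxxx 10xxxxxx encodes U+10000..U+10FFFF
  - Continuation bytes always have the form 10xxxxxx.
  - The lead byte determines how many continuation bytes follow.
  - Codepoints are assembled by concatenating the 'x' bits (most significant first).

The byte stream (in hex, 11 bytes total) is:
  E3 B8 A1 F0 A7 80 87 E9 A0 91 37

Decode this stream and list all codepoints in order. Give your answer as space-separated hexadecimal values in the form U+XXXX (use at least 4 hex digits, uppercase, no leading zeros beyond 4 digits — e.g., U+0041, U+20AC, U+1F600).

Answer: U+3E21 U+27007 U+9811 U+0037

Derivation:
Byte[0]=E3: 3-byte lead, need 2 cont bytes. acc=0x3
Byte[1]=B8: continuation. acc=(acc<<6)|0x38=0xF8
Byte[2]=A1: continuation. acc=(acc<<6)|0x21=0x3E21
Completed: cp=U+3E21 (starts at byte 0)
Byte[3]=F0: 4-byte lead, need 3 cont bytes. acc=0x0
Byte[4]=A7: continuation. acc=(acc<<6)|0x27=0x27
Byte[5]=80: continuation. acc=(acc<<6)|0x00=0x9C0
Byte[6]=87: continuation. acc=(acc<<6)|0x07=0x27007
Completed: cp=U+27007 (starts at byte 3)
Byte[7]=E9: 3-byte lead, need 2 cont bytes. acc=0x9
Byte[8]=A0: continuation. acc=(acc<<6)|0x20=0x260
Byte[9]=91: continuation. acc=(acc<<6)|0x11=0x9811
Completed: cp=U+9811 (starts at byte 7)
Byte[10]=37: 1-byte ASCII. cp=U+0037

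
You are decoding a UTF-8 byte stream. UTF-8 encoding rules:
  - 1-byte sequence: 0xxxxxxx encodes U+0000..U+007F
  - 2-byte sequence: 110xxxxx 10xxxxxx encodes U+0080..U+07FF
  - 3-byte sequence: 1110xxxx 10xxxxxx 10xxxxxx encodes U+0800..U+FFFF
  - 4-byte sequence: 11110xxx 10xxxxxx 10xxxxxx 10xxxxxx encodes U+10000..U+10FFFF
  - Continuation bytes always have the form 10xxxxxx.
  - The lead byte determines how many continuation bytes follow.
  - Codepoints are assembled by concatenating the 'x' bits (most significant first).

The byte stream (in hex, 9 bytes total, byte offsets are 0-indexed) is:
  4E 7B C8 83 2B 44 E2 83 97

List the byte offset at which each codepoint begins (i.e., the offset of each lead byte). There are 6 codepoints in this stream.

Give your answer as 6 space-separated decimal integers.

Answer: 0 1 2 4 5 6

Derivation:
Byte[0]=4E: 1-byte ASCII. cp=U+004E
Byte[1]=7B: 1-byte ASCII. cp=U+007B
Byte[2]=C8: 2-byte lead, need 1 cont bytes. acc=0x8
Byte[3]=83: continuation. acc=(acc<<6)|0x03=0x203
Completed: cp=U+0203 (starts at byte 2)
Byte[4]=2B: 1-byte ASCII. cp=U+002B
Byte[5]=44: 1-byte ASCII. cp=U+0044
Byte[6]=E2: 3-byte lead, need 2 cont bytes. acc=0x2
Byte[7]=83: continuation. acc=(acc<<6)|0x03=0x83
Byte[8]=97: continuation. acc=(acc<<6)|0x17=0x20D7
Completed: cp=U+20D7 (starts at byte 6)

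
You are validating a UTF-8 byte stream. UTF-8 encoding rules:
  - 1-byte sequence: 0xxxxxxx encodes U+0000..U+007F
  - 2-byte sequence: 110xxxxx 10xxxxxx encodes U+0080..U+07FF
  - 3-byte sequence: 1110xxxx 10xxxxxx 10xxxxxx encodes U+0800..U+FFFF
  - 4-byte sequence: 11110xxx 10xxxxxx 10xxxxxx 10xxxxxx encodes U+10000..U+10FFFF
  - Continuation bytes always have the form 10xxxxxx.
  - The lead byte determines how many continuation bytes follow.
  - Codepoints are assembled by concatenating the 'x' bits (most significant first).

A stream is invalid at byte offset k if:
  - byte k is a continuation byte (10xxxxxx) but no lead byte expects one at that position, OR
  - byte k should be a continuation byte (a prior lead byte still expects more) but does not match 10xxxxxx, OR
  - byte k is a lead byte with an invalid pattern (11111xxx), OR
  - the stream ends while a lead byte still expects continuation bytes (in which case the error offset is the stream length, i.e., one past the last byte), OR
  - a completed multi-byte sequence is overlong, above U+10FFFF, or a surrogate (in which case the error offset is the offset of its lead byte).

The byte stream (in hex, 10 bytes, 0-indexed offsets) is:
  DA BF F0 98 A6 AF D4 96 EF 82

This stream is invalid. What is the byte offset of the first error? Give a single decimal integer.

Answer: 10

Derivation:
Byte[0]=DA: 2-byte lead, need 1 cont bytes. acc=0x1A
Byte[1]=BF: continuation. acc=(acc<<6)|0x3F=0x6BF
Completed: cp=U+06BF (starts at byte 0)
Byte[2]=F0: 4-byte lead, need 3 cont bytes. acc=0x0
Byte[3]=98: continuation. acc=(acc<<6)|0x18=0x18
Byte[4]=A6: continuation. acc=(acc<<6)|0x26=0x626
Byte[5]=AF: continuation. acc=(acc<<6)|0x2F=0x189AF
Completed: cp=U+189AF (starts at byte 2)
Byte[6]=D4: 2-byte lead, need 1 cont bytes. acc=0x14
Byte[7]=96: continuation. acc=(acc<<6)|0x16=0x516
Completed: cp=U+0516 (starts at byte 6)
Byte[8]=EF: 3-byte lead, need 2 cont bytes. acc=0xF
Byte[9]=82: continuation. acc=(acc<<6)|0x02=0x3C2
Byte[10]: stream ended, expected continuation. INVALID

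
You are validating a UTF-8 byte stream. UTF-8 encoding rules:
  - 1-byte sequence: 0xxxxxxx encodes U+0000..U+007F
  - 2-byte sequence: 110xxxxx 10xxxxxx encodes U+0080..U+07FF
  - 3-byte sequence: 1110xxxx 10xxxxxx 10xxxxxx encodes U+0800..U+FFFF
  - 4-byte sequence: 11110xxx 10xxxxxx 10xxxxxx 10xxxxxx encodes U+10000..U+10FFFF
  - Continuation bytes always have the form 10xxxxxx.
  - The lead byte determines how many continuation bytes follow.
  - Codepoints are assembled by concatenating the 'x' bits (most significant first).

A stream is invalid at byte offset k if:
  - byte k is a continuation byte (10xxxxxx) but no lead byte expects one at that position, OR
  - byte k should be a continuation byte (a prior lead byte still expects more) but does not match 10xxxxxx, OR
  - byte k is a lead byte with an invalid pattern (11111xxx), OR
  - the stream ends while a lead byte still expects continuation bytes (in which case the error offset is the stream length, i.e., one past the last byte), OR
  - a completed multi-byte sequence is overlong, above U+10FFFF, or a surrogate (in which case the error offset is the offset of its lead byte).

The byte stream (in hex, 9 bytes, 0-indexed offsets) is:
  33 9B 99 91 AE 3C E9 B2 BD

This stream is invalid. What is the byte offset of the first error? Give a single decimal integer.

Byte[0]=33: 1-byte ASCII. cp=U+0033
Byte[1]=9B: INVALID lead byte (not 0xxx/110x/1110/11110)

Answer: 1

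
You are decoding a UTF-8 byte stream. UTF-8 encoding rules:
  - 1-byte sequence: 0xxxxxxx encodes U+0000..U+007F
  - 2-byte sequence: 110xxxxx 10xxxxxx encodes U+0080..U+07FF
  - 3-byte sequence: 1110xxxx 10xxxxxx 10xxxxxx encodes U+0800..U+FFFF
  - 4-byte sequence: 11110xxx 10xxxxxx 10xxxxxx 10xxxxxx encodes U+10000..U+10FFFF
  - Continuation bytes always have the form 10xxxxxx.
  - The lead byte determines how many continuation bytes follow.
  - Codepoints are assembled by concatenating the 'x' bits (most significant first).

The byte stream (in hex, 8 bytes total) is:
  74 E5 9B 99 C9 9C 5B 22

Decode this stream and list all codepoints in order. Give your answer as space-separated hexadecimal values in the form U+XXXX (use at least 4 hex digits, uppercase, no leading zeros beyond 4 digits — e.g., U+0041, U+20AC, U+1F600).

Byte[0]=74: 1-byte ASCII. cp=U+0074
Byte[1]=E5: 3-byte lead, need 2 cont bytes. acc=0x5
Byte[2]=9B: continuation. acc=(acc<<6)|0x1B=0x15B
Byte[3]=99: continuation. acc=(acc<<6)|0x19=0x56D9
Completed: cp=U+56D9 (starts at byte 1)
Byte[4]=C9: 2-byte lead, need 1 cont bytes. acc=0x9
Byte[5]=9C: continuation. acc=(acc<<6)|0x1C=0x25C
Completed: cp=U+025C (starts at byte 4)
Byte[6]=5B: 1-byte ASCII. cp=U+005B
Byte[7]=22: 1-byte ASCII. cp=U+0022

Answer: U+0074 U+56D9 U+025C U+005B U+0022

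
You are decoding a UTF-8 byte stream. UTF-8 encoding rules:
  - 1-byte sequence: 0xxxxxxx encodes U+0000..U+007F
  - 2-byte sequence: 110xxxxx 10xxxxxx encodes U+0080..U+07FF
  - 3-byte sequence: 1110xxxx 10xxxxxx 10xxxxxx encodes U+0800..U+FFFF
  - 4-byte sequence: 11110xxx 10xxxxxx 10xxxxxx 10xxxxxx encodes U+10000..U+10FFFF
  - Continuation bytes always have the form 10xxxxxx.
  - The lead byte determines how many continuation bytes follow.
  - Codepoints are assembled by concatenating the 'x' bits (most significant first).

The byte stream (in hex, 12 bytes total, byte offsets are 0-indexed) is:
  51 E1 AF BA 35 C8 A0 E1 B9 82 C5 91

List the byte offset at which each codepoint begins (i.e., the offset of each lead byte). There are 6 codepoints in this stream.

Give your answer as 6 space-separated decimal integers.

Byte[0]=51: 1-byte ASCII. cp=U+0051
Byte[1]=E1: 3-byte lead, need 2 cont bytes. acc=0x1
Byte[2]=AF: continuation. acc=(acc<<6)|0x2F=0x6F
Byte[3]=BA: continuation. acc=(acc<<6)|0x3A=0x1BFA
Completed: cp=U+1BFA (starts at byte 1)
Byte[4]=35: 1-byte ASCII. cp=U+0035
Byte[5]=C8: 2-byte lead, need 1 cont bytes. acc=0x8
Byte[6]=A0: continuation. acc=(acc<<6)|0x20=0x220
Completed: cp=U+0220 (starts at byte 5)
Byte[7]=E1: 3-byte lead, need 2 cont bytes. acc=0x1
Byte[8]=B9: continuation. acc=(acc<<6)|0x39=0x79
Byte[9]=82: continuation. acc=(acc<<6)|0x02=0x1E42
Completed: cp=U+1E42 (starts at byte 7)
Byte[10]=C5: 2-byte lead, need 1 cont bytes. acc=0x5
Byte[11]=91: continuation. acc=(acc<<6)|0x11=0x151
Completed: cp=U+0151 (starts at byte 10)

Answer: 0 1 4 5 7 10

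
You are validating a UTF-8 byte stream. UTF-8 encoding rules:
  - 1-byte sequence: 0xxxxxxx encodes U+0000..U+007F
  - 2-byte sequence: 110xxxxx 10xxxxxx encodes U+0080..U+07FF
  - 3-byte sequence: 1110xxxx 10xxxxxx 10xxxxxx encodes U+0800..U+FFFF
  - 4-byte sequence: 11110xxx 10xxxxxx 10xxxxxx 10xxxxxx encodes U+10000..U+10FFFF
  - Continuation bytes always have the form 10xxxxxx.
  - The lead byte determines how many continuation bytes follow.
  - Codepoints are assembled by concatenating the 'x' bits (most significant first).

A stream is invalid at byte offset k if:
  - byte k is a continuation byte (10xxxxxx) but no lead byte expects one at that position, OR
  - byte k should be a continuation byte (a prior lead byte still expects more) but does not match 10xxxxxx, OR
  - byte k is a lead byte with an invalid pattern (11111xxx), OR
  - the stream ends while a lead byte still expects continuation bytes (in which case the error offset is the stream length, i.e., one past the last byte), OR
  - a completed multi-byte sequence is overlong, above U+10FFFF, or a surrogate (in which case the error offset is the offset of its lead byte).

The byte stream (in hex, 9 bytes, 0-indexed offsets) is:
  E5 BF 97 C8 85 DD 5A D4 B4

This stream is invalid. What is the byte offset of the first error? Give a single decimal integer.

Byte[0]=E5: 3-byte lead, need 2 cont bytes. acc=0x5
Byte[1]=BF: continuation. acc=(acc<<6)|0x3F=0x17F
Byte[2]=97: continuation. acc=(acc<<6)|0x17=0x5FD7
Completed: cp=U+5FD7 (starts at byte 0)
Byte[3]=C8: 2-byte lead, need 1 cont bytes. acc=0x8
Byte[4]=85: continuation. acc=(acc<<6)|0x05=0x205
Completed: cp=U+0205 (starts at byte 3)
Byte[5]=DD: 2-byte lead, need 1 cont bytes. acc=0x1D
Byte[6]=5A: expected 10xxxxxx continuation. INVALID

Answer: 6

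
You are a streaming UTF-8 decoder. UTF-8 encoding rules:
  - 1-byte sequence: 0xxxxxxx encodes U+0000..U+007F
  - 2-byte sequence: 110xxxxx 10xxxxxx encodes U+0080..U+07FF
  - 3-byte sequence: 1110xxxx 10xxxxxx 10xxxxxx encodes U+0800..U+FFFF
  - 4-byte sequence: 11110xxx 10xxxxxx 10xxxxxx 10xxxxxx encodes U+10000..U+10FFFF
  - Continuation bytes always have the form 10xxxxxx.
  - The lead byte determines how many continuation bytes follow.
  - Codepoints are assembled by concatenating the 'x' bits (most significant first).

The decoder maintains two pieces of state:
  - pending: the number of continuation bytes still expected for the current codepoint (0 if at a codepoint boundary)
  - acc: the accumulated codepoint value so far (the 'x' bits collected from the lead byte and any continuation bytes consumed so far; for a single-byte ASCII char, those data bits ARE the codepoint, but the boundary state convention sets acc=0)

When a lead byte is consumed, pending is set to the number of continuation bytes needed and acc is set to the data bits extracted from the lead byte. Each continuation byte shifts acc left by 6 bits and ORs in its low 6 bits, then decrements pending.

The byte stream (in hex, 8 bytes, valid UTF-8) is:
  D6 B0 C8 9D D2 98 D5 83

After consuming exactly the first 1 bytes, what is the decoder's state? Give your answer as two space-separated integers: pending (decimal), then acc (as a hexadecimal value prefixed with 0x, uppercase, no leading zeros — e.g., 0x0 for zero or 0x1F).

Byte[0]=D6: 2-byte lead. pending=1, acc=0x16

Answer: 1 0x16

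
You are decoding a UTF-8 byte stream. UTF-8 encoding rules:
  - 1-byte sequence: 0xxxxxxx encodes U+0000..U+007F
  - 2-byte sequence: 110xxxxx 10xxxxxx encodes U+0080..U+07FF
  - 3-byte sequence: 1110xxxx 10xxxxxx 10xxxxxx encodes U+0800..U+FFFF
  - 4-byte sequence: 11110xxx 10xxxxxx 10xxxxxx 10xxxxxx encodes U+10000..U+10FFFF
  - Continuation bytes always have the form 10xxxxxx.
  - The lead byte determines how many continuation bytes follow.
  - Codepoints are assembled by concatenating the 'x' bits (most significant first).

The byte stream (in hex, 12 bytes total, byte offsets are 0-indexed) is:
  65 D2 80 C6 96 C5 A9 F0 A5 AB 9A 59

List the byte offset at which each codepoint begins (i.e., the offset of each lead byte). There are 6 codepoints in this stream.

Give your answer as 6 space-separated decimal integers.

Answer: 0 1 3 5 7 11

Derivation:
Byte[0]=65: 1-byte ASCII. cp=U+0065
Byte[1]=D2: 2-byte lead, need 1 cont bytes. acc=0x12
Byte[2]=80: continuation. acc=(acc<<6)|0x00=0x480
Completed: cp=U+0480 (starts at byte 1)
Byte[3]=C6: 2-byte lead, need 1 cont bytes. acc=0x6
Byte[4]=96: continuation. acc=(acc<<6)|0x16=0x196
Completed: cp=U+0196 (starts at byte 3)
Byte[5]=C5: 2-byte lead, need 1 cont bytes. acc=0x5
Byte[6]=A9: continuation. acc=(acc<<6)|0x29=0x169
Completed: cp=U+0169 (starts at byte 5)
Byte[7]=F0: 4-byte lead, need 3 cont bytes. acc=0x0
Byte[8]=A5: continuation. acc=(acc<<6)|0x25=0x25
Byte[9]=AB: continuation. acc=(acc<<6)|0x2B=0x96B
Byte[10]=9A: continuation. acc=(acc<<6)|0x1A=0x25ADA
Completed: cp=U+25ADA (starts at byte 7)
Byte[11]=59: 1-byte ASCII. cp=U+0059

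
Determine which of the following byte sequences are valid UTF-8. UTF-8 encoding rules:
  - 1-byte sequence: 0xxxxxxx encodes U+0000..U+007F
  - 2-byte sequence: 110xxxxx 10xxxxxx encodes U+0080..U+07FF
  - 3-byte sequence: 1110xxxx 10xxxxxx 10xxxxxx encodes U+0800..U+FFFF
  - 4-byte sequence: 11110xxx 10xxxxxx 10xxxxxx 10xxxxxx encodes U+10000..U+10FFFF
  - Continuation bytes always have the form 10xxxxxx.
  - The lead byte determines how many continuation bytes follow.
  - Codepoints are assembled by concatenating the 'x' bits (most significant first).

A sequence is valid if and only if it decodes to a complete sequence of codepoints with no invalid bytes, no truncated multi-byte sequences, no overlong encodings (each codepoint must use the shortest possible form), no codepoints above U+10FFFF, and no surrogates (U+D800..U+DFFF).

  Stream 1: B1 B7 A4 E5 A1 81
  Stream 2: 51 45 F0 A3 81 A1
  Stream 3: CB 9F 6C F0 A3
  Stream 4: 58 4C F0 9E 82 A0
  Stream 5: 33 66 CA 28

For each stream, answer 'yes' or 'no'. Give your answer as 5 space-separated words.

Stream 1: error at byte offset 0. INVALID
Stream 2: decodes cleanly. VALID
Stream 3: error at byte offset 5. INVALID
Stream 4: decodes cleanly. VALID
Stream 5: error at byte offset 3. INVALID

Answer: no yes no yes no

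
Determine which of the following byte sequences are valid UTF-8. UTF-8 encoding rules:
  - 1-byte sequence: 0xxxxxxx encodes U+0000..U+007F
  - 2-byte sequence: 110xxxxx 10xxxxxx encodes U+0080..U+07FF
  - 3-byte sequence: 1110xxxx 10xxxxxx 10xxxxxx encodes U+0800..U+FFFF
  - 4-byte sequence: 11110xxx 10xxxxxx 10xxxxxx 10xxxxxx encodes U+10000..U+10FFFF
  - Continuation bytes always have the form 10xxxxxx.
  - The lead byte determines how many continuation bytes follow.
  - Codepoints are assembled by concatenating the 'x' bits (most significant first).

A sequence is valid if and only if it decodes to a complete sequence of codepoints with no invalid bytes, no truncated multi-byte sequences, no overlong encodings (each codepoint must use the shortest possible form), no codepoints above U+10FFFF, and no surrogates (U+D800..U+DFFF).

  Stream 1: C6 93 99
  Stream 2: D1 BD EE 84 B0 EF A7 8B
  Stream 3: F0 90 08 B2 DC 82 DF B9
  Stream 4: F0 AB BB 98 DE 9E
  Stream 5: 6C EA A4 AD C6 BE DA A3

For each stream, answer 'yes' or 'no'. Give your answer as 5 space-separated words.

Answer: no yes no yes yes

Derivation:
Stream 1: error at byte offset 2. INVALID
Stream 2: decodes cleanly. VALID
Stream 3: error at byte offset 2. INVALID
Stream 4: decodes cleanly. VALID
Stream 5: decodes cleanly. VALID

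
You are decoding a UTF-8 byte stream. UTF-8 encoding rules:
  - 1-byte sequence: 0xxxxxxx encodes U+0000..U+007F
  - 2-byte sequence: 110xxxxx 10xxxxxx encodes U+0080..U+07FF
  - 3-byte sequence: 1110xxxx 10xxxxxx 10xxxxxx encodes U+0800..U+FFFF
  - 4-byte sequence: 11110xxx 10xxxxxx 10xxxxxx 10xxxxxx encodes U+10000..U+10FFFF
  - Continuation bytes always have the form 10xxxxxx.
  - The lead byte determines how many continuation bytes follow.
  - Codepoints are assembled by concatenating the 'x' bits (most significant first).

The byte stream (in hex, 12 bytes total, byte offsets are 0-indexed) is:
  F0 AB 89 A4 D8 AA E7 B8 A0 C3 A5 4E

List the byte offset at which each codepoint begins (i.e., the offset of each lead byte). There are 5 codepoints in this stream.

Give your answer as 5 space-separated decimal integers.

Answer: 0 4 6 9 11

Derivation:
Byte[0]=F0: 4-byte lead, need 3 cont bytes. acc=0x0
Byte[1]=AB: continuation. acc=(acc<<6)|0x2B=0x2B
Byte[2]=89: continuation. acc=(acc<<6)|0x09=0xAC9
Byte[3]=A4: continuation. acc=(acc<<6)|0x24=0x2B264
Completed: cp=U+2B264 (starts at byte 0)
Byte[4]=D8: 2-byte lead, need 1 cont bytes. acc=0x18
Byte[5]=AA: continuation. acc=(acc<<6)|0x2A=0x62A
Completed: cp=U+062A (starts at byte 4)
Byte[6]=E7: 3-byte lead, need 2 cont bytes. acc=0x7
Byte[7]=B8: continuation. acc=(acc<<6)|0x38=0x1F8
Byte[8]=A0: continuation. acc=(acc<<6)|0x20=0x7E20
Completed: cp=U+7E20 (starts at byte 6)
Byte[9]=C3: 2-byte lead, need 1 cont bytes. acc=0x3
Byte[10]=A5: continuation. acc=(acc<<6)|0x25=0xE5
Completed: cp=U+00E5 (starts at byte 9)
Byte[11]=4E: 1-byte ASCII. cp=U+004E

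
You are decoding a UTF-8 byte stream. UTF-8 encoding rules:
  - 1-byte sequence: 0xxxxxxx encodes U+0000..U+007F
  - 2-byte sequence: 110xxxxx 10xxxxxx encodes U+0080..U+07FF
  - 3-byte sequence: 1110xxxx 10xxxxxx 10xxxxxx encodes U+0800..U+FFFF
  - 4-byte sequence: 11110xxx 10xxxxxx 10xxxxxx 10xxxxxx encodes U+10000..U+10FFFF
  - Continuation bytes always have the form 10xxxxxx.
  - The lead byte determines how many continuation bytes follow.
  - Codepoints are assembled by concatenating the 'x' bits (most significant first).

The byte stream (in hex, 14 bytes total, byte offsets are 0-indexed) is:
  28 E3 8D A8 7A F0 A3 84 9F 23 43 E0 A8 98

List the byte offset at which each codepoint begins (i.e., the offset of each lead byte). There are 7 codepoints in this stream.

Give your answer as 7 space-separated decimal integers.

Byte[0]=28: 1-byte ASCII. cp=U+0028
Byte[1]=E3: 3-byte lead, need 2 cont bytes. acc=0x3
Byte[2]=8D: continuation. acc=(acc<<6)|0x0D=0xCD
Byte[3]=A8: continuation. acc=(acc<<6)|0x28=0x3368
Completed: cp=U+3368 (starts at byte 1)
Byte[4]=7A: 1-byte ASCII. cp=U+007A
Byte[5]=F0: 4-byte lead, need 3 cont bytes. acc=0x0
Byte[6]=A3: continuation. acc=(acc<<6)|0x23=0x23
Byte[7]=84: continuation. acc=(acc<<6)|0x04=0x8C4
Byte[8]=9F: continuation. acc=(acc<<6)|0x1F=0x2311F
Completed: cp=U+2311F (starts at byte 5)
Byte[9]=23: 1-byte ASCII. cp=U+0023
Byte[10]=43: 1-byte ASCII. cp=U+0043
Byte[11]=E0: 3-byte lead, need 2 cont bytes. acc=0x0
Byte[12]=A8: continuation. acc=(acc<<6)|0x28=0x28
Byte[13]=98: continuation. acc=(acc<<6)|0x18=0xA18
Completed: cp=U+0A18 (starts at byte 11)

Answer: 0 1 4 5 9 10 11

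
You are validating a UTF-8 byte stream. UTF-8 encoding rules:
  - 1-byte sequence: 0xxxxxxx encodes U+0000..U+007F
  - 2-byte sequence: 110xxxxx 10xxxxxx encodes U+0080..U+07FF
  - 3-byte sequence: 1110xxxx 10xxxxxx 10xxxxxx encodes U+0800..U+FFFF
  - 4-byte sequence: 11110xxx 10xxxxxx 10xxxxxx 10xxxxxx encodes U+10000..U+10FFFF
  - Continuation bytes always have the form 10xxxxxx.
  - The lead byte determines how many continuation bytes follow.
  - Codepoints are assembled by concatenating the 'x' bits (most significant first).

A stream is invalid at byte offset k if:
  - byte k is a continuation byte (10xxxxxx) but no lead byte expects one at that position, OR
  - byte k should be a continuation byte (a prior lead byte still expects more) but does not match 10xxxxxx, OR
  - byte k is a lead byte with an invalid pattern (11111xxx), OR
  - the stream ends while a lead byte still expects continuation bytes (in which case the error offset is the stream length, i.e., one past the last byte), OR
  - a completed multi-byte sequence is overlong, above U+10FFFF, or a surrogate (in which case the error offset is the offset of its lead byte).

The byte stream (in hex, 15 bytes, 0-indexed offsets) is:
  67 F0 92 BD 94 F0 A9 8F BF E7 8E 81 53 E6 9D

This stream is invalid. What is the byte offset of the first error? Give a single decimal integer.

Answer: 15

Derivation:
Byte[0]=67: 1-byte ASCII. cp=U+0067
Byte[1]=F0: 4-byte lead, need 3 cont bytes. acc=0x0
Byte[2]=92: continuation. acc=(acc<<6)|0x12=0x12
Byte[3]=BD: continuation. acc=(acc<<6)|0x3D=0x4BD
Byte[4]=94: continuation. acc=(acc<<6)|0x14=0x12F54
Completed: cp=U+12F54 (starts at byte 1)
Byte[5]=F0: 4-byte lead, need 3 cont bytes. acc=0x0
Byte[6]=A9: continuation. acc=(acc<<6)|0x29=0x29
Byte[7]=8F: continuation. acc=(acc<<6)|0x0F=0xA4F
Byte[8]=BF: continuation. acc=(acc<<6)|0x3F=0x293FF
Completed: cp=U+293FF (starts at byte 5)
Byte[9]=E7: 3-byte lead, need 2 cont bytes. acc=0x7
Byte[10]=8E: continuation. acc=(acc<<6)|0x0E=0x1CE
Byte[11]=81: continuation. acc=(acc<<6)|0x01=0x7381
Completed: cp=U+7381 (starts at byte 9)
Byte[12]=53: 1-byte ASCII. cp=U+0053
Byte[13]=E6: 3-byte lead, need 2 cont bytes. acc=0x6
Byte[14]=9D: continuation. acc=(acc<<6)|0x1D=0x19D
Byte[15]: stream ended, expected continuation. INVALID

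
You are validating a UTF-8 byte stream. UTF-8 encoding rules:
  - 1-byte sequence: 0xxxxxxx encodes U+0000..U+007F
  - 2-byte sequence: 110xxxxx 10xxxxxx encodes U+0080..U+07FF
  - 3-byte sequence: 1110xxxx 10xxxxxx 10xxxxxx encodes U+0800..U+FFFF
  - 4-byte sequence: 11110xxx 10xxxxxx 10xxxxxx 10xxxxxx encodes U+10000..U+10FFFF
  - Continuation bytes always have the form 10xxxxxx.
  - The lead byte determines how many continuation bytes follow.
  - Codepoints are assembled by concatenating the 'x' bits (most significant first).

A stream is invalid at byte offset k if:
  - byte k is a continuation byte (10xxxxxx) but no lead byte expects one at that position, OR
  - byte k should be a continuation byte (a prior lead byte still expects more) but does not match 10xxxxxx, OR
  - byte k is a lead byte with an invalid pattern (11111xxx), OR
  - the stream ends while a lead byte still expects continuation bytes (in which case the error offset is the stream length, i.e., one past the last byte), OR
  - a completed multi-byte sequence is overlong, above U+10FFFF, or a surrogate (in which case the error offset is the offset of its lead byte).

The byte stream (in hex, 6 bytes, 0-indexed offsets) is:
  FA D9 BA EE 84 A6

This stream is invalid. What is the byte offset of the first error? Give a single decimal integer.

Byte[0]=FA: INVALID lead byte (not 0xxx/110x/1110/11110)

Answer: 0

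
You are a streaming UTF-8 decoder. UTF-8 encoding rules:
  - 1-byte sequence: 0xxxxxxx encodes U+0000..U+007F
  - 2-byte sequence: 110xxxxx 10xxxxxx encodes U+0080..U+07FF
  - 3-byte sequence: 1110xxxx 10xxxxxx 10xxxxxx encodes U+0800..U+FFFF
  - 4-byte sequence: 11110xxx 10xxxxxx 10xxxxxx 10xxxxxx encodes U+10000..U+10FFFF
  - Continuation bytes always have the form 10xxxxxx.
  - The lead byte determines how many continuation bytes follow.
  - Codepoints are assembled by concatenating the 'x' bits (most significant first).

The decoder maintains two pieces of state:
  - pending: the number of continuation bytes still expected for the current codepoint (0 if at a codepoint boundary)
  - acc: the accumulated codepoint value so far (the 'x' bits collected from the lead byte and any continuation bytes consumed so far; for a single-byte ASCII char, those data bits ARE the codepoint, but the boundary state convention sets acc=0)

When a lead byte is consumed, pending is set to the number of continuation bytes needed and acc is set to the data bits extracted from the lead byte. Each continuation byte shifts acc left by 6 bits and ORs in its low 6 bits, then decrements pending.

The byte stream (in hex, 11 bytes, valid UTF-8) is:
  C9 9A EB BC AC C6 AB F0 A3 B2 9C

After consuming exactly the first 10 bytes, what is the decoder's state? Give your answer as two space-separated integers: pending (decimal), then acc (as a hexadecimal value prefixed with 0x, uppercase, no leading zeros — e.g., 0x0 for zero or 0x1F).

Answer: 1 0x8F2

Derivation:
Byte[0]=C9: 2-byte lead. pending=1, acc=0x9
Byte[1]=9A: continuation. acc=(acc<<6)|0x1A=0x25A, pending=0
Byte[2]=EB: 3-byte lead. pending=2, acc=0xB
Byte[3]=BC: continuation. acc=(acc<<6)|0x3C=0x2FC, pending=1
Byte[4]=AC: continuation. acc=(acc<<6)|0x2C=0xBF2C, pending=0
Byte[5]=C6: 2-byte lead. pending=1, acc=0x6
Byte[6]=AB: continuation. acc=(acc<<6)|0x2B=0x1AB, pending=0
Byte[7]=F0: 4-byte lead. pending=3, acc=0x0
Byte[8]=A3: continuation. acc=(acc<<6)|0x23=0x23, pending=2
Byte[9]=B2: continuation. acc=(acc<<6)|0x32=0x8F2, pending=1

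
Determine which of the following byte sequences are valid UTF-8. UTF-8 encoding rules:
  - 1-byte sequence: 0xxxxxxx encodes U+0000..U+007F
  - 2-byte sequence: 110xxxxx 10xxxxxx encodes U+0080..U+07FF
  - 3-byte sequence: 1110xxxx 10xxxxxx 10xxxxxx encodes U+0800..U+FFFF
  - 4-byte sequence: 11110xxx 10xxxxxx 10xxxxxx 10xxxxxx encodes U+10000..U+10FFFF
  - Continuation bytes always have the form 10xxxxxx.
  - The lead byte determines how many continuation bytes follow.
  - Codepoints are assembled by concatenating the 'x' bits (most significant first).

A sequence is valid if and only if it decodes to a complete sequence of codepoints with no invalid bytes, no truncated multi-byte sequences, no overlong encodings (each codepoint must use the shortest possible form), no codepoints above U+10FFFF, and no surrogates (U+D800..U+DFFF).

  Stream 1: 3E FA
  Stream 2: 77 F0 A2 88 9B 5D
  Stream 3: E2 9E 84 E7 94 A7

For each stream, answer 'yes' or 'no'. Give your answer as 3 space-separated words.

Answer: no yes yes

Derivation:
Stream 1: error at byte offset 1. INVALID
Stream 2: decodes cleanly. VALID
Stream 3: decodes cleanly. VALID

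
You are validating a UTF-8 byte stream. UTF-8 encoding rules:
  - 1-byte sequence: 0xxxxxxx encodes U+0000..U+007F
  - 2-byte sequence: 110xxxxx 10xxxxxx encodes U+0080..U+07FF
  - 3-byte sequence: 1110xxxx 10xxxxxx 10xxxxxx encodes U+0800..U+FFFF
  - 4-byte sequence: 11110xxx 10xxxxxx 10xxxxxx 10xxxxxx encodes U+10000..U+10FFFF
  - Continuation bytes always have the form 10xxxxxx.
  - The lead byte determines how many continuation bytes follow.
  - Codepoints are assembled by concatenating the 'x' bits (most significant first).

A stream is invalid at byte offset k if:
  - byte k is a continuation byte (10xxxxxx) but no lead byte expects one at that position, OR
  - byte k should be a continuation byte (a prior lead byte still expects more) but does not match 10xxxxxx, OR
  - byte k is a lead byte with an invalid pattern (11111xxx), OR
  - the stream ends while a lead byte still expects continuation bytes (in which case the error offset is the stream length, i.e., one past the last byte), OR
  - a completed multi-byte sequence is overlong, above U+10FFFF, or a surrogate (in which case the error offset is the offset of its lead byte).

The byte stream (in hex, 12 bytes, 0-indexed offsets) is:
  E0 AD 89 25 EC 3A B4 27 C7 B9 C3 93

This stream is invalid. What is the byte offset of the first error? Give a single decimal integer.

Answer: 5

Derivation:
Byte[0]=E0: 3-byte lead, need 2 cont bytes. acc=0x0
Byte[1]=AD: continuation. acc=(acc<<6)|0x2D=0x2D
Byte[2]=89: continuation. acc=(acc<<6)|0x09=0xB49
Completed: cp=U+0B49 (starts at byte 0)
Byte[3]=25: 1-byte ASCII. cp=U+0025
Byte[4]=EC: 3-byte lead, need 2 cont bytes. acc=0xC
Byte[5]=3A: expected 10xxxxxx continuation. INVALID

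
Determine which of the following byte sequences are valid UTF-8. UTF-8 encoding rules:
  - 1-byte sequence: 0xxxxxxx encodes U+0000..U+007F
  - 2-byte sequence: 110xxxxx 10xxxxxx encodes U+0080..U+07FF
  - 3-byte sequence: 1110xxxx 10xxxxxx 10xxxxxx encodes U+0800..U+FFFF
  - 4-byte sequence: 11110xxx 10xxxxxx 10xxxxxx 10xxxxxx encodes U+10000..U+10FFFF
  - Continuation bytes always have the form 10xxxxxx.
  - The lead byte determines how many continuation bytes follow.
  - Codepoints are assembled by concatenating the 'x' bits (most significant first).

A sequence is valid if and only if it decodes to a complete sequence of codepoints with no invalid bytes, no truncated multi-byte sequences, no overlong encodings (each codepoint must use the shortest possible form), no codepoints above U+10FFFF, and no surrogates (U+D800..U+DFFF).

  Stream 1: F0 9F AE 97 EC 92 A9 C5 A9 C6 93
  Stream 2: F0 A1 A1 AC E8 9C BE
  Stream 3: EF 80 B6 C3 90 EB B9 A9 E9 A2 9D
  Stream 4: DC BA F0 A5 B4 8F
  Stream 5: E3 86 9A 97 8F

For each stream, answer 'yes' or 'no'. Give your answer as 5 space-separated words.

Answer: yes yes yes yes no

Derivation:
Stream 1: decodes cleanly. VALID
Stream 2: decodes cleanly. VALID
Stream 3: decodes cleanly. VALID
Stream 4: decodes cleanly. VALID
Stream 5: error at byte offset 3. INVALID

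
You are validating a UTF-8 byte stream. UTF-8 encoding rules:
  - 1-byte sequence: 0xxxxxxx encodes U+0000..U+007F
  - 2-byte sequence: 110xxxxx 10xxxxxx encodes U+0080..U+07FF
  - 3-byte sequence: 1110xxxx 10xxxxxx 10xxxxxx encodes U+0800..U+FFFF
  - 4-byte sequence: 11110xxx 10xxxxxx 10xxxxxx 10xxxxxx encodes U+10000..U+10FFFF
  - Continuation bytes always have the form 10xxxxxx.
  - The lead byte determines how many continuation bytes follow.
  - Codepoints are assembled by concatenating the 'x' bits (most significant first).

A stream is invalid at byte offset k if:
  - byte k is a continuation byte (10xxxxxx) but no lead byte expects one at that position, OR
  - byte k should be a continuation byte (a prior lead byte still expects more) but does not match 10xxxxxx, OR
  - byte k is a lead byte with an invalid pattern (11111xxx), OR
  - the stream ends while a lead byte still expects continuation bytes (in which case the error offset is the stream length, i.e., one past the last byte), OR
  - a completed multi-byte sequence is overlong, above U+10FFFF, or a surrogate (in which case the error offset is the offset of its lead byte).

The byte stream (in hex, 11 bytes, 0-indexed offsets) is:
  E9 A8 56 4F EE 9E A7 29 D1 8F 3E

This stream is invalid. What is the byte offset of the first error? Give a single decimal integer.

Byte[0]=E9: 3-byte lead, need 2 cont bytes. acc=0x9
Byte[1]=A8: continuation. acc=(acc<<6)|0x28=0x268
Byte[2]=56: expected 10xxxxxx continuation. INVALID

Answer: 2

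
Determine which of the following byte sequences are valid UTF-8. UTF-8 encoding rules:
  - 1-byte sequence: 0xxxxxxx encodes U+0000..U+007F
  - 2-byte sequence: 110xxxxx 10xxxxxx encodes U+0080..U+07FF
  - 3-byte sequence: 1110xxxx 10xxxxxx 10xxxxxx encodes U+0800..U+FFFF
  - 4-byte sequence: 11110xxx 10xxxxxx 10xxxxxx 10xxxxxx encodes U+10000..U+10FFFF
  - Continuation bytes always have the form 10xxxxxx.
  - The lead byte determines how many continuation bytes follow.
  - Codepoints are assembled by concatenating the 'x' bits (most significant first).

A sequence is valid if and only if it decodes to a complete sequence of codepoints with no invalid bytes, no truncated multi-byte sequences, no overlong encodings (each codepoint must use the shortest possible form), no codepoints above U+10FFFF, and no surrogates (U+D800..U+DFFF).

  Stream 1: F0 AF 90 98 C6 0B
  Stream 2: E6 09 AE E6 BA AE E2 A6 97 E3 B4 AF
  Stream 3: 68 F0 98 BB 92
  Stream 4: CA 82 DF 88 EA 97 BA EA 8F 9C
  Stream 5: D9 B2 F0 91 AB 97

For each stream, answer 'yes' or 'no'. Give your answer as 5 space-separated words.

Answer: no no yes yes yes

Derivation:
Stream 1: error at byte offset 5. INVALID
Stream 2: error at byte offset 1. INVALID
Stream 3: decodes cleanly. VALID
Stream 4: decodes cleanly. VALID
Stream 5: decodes cleanly. VALID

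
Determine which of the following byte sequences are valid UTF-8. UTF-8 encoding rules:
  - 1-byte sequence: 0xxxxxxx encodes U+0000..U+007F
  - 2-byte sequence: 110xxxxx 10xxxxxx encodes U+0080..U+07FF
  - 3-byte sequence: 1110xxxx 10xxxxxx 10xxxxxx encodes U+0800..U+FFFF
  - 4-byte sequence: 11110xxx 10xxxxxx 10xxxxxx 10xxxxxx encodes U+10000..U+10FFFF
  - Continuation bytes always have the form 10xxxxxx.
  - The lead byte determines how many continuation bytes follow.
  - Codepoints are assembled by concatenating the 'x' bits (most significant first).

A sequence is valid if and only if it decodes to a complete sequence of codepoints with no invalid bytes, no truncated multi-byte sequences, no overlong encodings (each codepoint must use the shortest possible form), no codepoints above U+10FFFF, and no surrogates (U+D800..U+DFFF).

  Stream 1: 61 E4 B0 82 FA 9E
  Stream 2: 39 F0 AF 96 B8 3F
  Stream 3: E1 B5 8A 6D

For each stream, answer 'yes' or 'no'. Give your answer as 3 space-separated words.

Answer: no yes yes

Derivation:
Stream 1: error at byte offset 4. INVALID
Stream 2: decodes cleanly. VALID
Stream 3: decodes cleanly. VALID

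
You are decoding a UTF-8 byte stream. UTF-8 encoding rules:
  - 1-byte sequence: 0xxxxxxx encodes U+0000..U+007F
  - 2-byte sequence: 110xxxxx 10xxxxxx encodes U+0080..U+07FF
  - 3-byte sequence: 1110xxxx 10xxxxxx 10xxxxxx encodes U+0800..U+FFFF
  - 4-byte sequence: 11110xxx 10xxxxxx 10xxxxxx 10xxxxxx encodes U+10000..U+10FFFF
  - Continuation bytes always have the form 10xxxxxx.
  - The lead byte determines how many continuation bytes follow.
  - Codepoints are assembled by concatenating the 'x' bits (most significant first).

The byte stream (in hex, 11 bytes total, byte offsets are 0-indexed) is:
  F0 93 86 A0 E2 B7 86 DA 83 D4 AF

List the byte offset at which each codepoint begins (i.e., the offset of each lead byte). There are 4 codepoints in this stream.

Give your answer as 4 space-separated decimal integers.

Answer: 0 4 7 9

Derivation:
Byte[0]=F0: 4-byte lead, need 3 cont bytes. acc=0x0
Byte[1]=93: continuation. acc=(acc<<6)|0x13=0x13
Byte[2]=86: continuation. acc=(acc<<6)|0x06=0x4C6
Byte[3]=A0: continuation. acc=(acc<<6)|0x20=0x131A0
Completed: cp=U+131A0 (starts at byte 0)
Byte[4]=E2: 3-byte lead, need 2 cont bytes. acc=0x2
Byte[5]=B7: continuation. acc=(acc<<6)|0x37=0xB7
Byte[6]=86: continuation. acc=(acc<<6)|0x06=0x2DC6
Completed: cp=U+2DC6 (starts at byte 4)
Byte[7]=DA: 2-byte lead, need 1 cont bytes. acc=0x1A
Byte[8]=83: continuation. acc=(acc<<6)|0x03=0x683
Completed: cp=U+0683 (starts at byte 7)
Byte[9]=D4: 2-byte lead, need 1 cont bytes. acc=0x14
Byte[10]=AF: continuation. acc=(acc<<6)|0x2F=0x52F
Completed: cp=U+052F (starts at byte 9)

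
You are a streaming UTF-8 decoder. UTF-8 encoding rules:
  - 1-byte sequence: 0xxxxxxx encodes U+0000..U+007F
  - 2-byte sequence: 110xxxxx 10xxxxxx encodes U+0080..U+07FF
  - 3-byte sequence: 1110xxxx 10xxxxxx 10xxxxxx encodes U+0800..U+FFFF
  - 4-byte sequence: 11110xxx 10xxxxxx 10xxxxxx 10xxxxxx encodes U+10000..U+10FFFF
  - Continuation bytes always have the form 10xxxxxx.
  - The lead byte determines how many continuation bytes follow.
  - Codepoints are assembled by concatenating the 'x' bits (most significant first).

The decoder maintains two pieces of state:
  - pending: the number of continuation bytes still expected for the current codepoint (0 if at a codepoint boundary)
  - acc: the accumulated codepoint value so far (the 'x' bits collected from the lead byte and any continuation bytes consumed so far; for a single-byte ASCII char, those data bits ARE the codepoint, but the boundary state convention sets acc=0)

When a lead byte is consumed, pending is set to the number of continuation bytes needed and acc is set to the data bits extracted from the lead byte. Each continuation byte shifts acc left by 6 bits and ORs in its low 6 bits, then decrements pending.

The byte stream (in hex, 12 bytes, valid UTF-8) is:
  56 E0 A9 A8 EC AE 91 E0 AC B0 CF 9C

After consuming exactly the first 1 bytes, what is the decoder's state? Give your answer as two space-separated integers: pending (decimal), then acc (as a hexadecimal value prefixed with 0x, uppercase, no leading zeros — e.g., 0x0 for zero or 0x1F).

Byte[0]=56: 1-byte. pending=0, acc=0x0

Answer: 0 0x0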